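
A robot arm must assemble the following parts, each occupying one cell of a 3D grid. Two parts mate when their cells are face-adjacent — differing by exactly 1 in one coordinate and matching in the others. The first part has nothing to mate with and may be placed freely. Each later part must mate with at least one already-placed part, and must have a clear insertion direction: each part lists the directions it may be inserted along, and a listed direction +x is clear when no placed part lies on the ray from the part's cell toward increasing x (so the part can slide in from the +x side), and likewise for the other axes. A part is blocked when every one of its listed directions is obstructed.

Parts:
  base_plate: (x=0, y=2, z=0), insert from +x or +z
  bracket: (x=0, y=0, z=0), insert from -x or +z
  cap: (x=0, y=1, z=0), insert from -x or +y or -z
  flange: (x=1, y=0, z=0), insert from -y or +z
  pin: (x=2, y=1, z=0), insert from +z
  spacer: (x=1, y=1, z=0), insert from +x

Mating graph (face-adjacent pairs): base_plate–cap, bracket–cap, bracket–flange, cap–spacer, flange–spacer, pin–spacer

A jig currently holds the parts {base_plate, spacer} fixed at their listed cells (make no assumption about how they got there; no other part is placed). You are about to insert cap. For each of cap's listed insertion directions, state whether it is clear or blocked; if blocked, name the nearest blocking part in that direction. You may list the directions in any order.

+y: blocked by base_plate; -x: clear; -z: clear

-x: ray from cap(0, 1, 0) has no placed part ⇒ clear
+y: nearest on ray is base_plate@(0, 2, 0) ⇒ blocked
-z: ray from cap(0, 1, 0) has no placed part ⇒ clear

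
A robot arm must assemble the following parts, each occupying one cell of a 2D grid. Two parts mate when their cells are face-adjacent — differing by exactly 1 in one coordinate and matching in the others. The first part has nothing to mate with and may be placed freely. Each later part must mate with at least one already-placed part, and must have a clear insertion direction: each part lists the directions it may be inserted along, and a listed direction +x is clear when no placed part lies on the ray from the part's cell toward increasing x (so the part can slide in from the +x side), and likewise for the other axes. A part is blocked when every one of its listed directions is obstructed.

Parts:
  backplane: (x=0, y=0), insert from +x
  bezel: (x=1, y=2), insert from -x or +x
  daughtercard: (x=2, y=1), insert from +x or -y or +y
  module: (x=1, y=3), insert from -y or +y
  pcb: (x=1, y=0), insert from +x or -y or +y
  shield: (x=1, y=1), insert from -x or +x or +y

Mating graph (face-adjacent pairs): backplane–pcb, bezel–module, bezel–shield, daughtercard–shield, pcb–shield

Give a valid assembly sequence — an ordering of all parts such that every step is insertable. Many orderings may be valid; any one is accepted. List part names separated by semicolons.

backplane; pcb; shield; daughtercard; bezel; module

1. backplane@(0, 0) [+x clear] — {backplane}
2. pcb@(1, 0) [+x clear] — {backplane, pcb}
3. shield@(1, 1) [-x clear] — {backplane, pcb, shield}
4. daughtercard@(2, 1) [+x clear] — {backplane, daughtercard, pcb, shield}
5. bezel@(1, 2) [-x clear] — {backplane, bezel, daughtercard, pcb, shield}
6. module@(1, 3) [+y clear] — {backplane, bezel, daughtercard, module, pcb, shield}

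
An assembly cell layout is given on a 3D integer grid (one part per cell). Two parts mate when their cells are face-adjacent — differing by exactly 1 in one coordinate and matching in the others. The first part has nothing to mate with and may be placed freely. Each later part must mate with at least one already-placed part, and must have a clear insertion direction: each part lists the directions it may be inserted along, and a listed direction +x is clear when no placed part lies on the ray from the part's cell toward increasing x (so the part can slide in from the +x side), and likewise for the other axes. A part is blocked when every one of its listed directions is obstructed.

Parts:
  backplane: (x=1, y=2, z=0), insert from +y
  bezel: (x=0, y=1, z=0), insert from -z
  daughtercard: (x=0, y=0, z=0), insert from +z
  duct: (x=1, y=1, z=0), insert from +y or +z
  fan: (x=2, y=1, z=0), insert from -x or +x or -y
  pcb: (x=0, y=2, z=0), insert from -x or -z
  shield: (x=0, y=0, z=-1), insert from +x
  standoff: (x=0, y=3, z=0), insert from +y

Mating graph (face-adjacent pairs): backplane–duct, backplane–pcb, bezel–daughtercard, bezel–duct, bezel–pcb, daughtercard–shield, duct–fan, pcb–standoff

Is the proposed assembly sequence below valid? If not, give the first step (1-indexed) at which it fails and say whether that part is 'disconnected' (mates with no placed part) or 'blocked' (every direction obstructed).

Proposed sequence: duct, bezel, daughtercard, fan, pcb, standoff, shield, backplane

Valid

1. duct@(1, 1, 0) [+y clear] — {duct}
2. bezel@(0, 1, 0) [-z clear] — {bezel, duct}
3. daughtercard@(0, 0, 0) [+z clear] — {bezel, daughtercard, duct}
4. fan@(2, 1, 0) [+x clear] — {bezel, daughtercard, duct, fan}
5. pcb@(0, 2, 0) [-x clear] — {bezel, daughtercard, duct, fan, pcb}
6. standoff@(0, 3, 0) [+y clear] — {bezel, daughtercard, duct, fan, pcb, standoff}
7. shield@(0, 0, -1) [+x clear] — {bezel, daughtercard, duct, fan, pcb, shield, standoff}
8. backplane@(1, 2, 0) [+y clear] — {backplane, bezel, daughtercard, duct, fan, pcb, shield, standoff}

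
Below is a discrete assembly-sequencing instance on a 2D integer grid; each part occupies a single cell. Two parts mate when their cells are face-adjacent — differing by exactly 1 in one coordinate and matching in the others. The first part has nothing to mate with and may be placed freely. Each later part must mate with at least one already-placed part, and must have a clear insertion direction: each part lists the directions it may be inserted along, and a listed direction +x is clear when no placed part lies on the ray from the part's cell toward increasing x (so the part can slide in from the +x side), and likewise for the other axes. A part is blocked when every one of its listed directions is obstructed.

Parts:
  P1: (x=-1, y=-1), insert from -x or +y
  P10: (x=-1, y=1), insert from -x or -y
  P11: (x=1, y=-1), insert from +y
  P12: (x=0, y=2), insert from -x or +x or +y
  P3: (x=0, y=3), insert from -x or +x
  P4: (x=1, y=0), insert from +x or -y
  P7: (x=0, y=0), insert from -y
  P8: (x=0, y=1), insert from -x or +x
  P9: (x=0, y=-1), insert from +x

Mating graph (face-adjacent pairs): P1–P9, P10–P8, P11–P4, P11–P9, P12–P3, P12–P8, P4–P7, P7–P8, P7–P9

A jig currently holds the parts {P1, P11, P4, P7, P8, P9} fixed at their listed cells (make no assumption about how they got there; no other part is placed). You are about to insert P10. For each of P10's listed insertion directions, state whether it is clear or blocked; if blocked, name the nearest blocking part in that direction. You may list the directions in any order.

-x: clear; -y: blocked by P1

-x: ray from P10(-1, 1) has no placed part ⇒ clear
-y: nearest on ray is P1@(-1, -1) ⇒ blocked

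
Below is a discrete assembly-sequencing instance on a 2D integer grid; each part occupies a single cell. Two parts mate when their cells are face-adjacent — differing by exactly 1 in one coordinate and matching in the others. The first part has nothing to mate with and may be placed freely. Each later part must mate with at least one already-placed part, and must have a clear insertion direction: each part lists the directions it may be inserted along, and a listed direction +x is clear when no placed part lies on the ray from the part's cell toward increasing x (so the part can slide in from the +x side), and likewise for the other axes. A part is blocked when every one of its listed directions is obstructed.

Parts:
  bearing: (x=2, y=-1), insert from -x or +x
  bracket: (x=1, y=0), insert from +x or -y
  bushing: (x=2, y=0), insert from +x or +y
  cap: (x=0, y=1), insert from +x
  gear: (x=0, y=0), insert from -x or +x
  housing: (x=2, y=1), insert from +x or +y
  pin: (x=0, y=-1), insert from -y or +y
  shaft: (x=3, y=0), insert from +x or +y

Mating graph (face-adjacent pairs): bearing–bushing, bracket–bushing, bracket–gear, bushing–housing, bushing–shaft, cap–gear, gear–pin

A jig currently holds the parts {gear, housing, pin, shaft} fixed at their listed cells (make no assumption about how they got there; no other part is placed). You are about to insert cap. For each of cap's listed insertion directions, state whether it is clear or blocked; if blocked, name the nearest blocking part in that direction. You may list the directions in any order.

+x: blocked by housing

+x: nearest on ray is housing@(2, 1) ⇒ blocked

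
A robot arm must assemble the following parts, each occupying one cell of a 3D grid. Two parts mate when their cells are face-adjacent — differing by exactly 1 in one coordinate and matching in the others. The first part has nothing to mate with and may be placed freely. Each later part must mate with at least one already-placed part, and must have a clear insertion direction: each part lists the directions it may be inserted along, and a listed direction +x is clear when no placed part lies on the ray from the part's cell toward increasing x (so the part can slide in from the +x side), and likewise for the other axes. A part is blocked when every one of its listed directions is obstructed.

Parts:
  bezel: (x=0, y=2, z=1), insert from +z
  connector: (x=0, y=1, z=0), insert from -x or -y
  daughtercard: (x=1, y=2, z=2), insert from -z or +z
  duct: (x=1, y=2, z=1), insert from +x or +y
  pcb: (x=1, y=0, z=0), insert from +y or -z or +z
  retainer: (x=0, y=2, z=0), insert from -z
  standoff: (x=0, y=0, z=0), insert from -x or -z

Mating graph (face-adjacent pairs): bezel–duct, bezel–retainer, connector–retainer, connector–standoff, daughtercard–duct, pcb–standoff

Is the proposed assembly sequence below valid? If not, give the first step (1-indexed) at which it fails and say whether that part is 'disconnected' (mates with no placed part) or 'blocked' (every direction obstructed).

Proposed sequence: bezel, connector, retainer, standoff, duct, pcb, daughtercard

Invalid at step 2 (disconnected)

1. bezel@(0, 2, 1) [+z clear] — {bezel}
2. connector@(0, 1, 0) — no placed neighbour ⇒ disconnected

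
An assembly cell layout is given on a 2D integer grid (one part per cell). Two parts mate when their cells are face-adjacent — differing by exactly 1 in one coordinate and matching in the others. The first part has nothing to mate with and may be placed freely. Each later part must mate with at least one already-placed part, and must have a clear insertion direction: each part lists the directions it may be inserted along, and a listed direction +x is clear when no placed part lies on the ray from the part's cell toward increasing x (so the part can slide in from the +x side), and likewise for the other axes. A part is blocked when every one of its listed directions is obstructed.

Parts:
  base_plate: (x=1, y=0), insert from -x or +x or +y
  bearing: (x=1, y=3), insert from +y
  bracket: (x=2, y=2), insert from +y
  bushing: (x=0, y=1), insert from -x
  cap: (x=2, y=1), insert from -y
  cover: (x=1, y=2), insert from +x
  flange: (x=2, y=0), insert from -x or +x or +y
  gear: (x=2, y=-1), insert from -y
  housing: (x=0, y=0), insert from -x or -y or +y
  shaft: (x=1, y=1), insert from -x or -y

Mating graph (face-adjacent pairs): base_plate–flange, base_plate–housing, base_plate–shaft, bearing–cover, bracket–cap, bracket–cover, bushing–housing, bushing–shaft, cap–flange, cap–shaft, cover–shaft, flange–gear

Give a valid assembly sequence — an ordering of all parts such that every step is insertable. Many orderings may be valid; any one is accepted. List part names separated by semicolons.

housing; bushing; shaft; base_plate; cover; bracket; cap; flange; gear; bearing

1. housing@(0, 0) [-x clear] — {housing}
2. bushing@(0, 1) [-x clear] — {bushing, housing}
3. shaft@(1, 1) [-y clear] — {bushing, housing, shaft}
4. base_plate@(1, 0) [+x clear] — {base_plate, bushing, housing, shaft}
5. cover@(1, 2) [+x clear] — {base_plate, bushing, cover, housing, shaft}
6. bracket@(2, 2) [+y clear] — {base_plate, bracket, bushing, cover, housing, shaft}
7. cap@(2, 1) [-y clear] — {base_plate, bracket, bushing, cap, cover, housing, shaft}
8. flange@(2, 0) [+x clear] — {base_plate, bracket, bushing, cap, cover, flange, housing, shaft}
9. gear@(2, -1) [-y clear] — {base_plate, bracket, bushing, cap, cover, flange, gear, housing, shaft}
10. bearing@(1, 3) [+y clear] — {base_plate, bearing, bracket, bushing, cap, cover, flange, gear, housing, shaft}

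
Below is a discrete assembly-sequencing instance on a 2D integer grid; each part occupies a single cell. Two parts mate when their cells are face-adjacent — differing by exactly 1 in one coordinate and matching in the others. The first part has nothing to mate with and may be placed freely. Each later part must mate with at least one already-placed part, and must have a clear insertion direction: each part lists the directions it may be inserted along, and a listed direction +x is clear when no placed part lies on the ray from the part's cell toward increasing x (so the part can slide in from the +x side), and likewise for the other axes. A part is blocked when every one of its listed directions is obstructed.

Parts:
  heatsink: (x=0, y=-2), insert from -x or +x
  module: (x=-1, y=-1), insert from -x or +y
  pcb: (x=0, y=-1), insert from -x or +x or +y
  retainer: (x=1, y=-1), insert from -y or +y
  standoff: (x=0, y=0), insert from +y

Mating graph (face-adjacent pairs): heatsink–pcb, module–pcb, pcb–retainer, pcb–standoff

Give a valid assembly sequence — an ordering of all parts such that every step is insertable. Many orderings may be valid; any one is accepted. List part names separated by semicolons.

standoff; pcb; retainer; module; heatsink

1. standoff@(0, 0) [+y clear] — {standoff}
2. pcb@(0, -1) [-x clear] — {pcb, standoff}
3. retainer@(1, -1) [-y clear] — {pcb, retainer, standoff}
4. module@(-1, -1) [-x clear] — {module, pcb, retainer, standoff}
5. heatsink@(0, -2) [-x clear] — {heatsink, module, pcb, retainer, standoff}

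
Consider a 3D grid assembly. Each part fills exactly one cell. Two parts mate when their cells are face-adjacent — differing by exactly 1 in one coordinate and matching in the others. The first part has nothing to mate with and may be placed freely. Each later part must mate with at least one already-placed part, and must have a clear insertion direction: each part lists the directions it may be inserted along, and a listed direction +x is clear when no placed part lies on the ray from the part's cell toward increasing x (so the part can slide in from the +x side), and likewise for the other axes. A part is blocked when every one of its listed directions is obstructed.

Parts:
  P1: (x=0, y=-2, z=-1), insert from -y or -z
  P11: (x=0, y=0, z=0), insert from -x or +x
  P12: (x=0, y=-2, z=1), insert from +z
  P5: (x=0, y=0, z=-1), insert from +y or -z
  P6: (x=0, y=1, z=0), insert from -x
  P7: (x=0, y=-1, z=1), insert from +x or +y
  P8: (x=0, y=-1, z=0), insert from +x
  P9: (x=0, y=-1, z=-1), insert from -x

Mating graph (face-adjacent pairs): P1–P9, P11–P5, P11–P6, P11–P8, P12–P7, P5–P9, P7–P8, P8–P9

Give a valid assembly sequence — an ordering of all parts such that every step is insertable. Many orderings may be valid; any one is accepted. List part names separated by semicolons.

P11; P5; P8; P9; P1; P6; P7; P12

1. P11@(0, 0, 0) [-x clear] — {P11}
2. P5@(0, 0, -1) [+y clear] — {P11, P5}
3. P8@(0, -1, 0) [+x clear] — {P11, P5, P8}
4. P9@(0, -1, -1) [-x clear] — {P11, P5, P8, P9}
5. P1@(0, -2, -1) [-y clear] — {P1, P11, P5, P8, P9}
6. P6@(0, 1, 0) [-x clear] — {P1, P11, P5, P6, P8, P9}
7. P7@(0, -1, 1) [+x clear] — {P1, P11, P5, P6, P7, P8, P9}
8. P12@(0, -2, 1) [+z clear] — {P1, P11, P12, P5, P6, P7, P8, P9}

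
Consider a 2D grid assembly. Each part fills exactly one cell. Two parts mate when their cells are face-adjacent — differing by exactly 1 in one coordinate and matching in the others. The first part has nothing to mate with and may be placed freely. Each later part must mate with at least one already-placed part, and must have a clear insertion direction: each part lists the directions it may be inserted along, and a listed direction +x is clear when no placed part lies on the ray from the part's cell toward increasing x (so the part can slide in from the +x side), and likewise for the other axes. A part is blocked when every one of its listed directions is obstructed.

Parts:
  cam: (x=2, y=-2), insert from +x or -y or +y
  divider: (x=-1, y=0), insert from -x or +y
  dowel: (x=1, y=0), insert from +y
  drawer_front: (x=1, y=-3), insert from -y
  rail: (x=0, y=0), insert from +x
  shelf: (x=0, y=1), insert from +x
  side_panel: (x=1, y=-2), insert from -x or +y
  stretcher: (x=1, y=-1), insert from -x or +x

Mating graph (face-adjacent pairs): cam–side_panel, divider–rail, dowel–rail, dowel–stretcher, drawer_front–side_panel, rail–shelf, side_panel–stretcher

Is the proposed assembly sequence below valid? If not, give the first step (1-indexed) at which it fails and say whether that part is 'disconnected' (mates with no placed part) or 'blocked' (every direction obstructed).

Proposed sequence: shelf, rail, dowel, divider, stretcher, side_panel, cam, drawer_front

Valid

1. shelf@(0, 1) [+x clear] — {shelf}
2. rail@(0, 0) [+x clear] — {rail, shelf}
3. dowel@(1, 0) [+y clear] — {dowel, rail, shelf}
4. divider@(-1, 0) [-x clear] — {divider, dowel, rail, shelf}
5. stretcher@(1, -1) [-x clear] — {divider, dowel, rail, shelf, stretcher}
6. side_panel@(1, -2) [-x clear] — {divider, dowel, rail, shelf, side_panel, stretcher}
7. cam@(2, -2) [+x clear] — {cam, divider, dowel, rail, shelf, side_panel, stretcher}
8. drawer_front@(1, -3) [-y clear] — {cam, divider, dowel, drawer_front, rail, shelf, side_panel, stretcher}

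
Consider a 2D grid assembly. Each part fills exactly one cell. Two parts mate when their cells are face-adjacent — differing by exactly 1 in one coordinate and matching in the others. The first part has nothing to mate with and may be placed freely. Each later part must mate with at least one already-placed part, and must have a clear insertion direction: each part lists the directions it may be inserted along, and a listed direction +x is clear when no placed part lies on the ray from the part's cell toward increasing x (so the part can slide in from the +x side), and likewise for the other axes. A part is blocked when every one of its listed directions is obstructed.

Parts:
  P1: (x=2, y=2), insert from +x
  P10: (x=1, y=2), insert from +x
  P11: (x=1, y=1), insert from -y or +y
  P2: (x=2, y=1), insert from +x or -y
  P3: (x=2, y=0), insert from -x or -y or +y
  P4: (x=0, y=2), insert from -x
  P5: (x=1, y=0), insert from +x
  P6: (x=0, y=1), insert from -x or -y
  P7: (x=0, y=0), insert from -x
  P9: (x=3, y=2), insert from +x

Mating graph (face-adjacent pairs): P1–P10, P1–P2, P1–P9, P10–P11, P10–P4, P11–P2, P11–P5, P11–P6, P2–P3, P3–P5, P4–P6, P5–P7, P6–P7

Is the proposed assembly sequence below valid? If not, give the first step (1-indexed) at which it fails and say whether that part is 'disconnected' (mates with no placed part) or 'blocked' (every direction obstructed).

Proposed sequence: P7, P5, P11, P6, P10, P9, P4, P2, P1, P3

Invalid at step 6 (disconnected)

1. P7@(0, 0) [-x clear] — {P7}
2. P5@(1, 0) [+x clear] — {P5, P7}
3. P11@(1, 1) [+y clear] — {P11, P5, P7}
4. P6@(0, 1) [-x clear] — {P11, P5, P6, P7}
5. P10@(1, 2) [+x clear] — {P10, P11, P5, P6, P7}
6. P9@(3, 2) — no placed neighbour ⇒ disconnected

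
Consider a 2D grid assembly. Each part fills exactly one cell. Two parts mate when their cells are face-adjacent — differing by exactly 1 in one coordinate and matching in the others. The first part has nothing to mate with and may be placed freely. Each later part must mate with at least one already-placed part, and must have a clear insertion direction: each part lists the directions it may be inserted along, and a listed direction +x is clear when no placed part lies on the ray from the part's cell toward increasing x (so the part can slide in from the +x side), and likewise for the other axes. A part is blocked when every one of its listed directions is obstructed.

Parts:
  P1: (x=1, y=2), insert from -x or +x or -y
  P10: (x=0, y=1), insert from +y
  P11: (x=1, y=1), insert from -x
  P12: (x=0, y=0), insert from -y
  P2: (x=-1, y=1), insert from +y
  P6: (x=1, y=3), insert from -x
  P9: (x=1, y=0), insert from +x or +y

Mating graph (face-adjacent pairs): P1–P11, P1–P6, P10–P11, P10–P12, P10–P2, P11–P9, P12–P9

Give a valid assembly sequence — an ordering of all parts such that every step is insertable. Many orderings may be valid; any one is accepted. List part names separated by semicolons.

P12; P9; P11; P1; P6; P10; P2

1. P12@(0, 0) [-y clear] — {P12}
2. P9@(1, 0) [+x clear] — {P12, P9}
3. P11@(1, 1) [-x clear] — {P11, P12, P9}
4. P1@(1, 2) [-x clear] — {P1, P11, P12, P9}
5. P6@(1, 3) [-x clear] — {P1, P11, P12, P6, P9}
6. P10@(0, 1) [+y clear] — {P1, P10, P11, P12, P6, P9}
7. P2@(-1, 1) [+y clear] — {P1, P10, P11, P12, P2, P6, P9}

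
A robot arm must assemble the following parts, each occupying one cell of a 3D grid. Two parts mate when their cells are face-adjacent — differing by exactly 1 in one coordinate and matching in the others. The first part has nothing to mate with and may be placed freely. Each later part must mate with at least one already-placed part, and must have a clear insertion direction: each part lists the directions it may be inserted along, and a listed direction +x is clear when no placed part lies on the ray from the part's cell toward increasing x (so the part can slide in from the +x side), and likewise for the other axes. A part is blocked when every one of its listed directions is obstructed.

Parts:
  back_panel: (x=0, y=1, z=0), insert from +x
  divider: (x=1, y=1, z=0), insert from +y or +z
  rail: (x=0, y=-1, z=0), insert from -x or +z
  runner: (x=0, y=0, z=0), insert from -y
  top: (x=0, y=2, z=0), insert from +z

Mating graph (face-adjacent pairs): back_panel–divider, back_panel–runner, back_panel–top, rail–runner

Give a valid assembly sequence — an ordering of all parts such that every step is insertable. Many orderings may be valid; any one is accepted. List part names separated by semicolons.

1. back_panel@(0, 1, 0) [+x clear] — {back_panel}
2. divider@(1, 1, 0) [+y clear] — {back_panel, divider}
3. runner@(0, 0, 0) [-y clear] — {back_panel, divider, runner}
4. rail@(0, -1, 0) [-x clear] — {back_panel, divider, rail, runner}
5. top@(0, 2, 0) [+z clear] — {back_panel, divider, rail, runner, top}

back_panel; divider; runner; rail; top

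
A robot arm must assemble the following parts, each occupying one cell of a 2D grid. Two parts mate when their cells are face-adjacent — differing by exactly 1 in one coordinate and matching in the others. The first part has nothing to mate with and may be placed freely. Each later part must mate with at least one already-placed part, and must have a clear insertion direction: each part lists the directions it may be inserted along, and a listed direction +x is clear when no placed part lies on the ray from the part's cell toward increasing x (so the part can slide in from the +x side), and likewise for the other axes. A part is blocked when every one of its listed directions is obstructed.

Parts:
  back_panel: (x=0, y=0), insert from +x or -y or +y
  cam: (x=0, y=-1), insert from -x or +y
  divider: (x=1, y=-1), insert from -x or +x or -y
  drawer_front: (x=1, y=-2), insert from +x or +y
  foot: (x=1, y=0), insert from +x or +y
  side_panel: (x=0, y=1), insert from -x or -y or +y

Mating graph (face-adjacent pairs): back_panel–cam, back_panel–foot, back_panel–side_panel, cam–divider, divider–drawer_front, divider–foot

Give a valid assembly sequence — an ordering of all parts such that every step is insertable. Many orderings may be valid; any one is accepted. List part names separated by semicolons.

1. side_panel@(0, 1) [-x clear] — {side_panel}
2. back_panel@(0, 0) [+x clear] — {back_panel, side_panel}
3. cam@(0, -1) [-x clear] — {back_panel, cam, side_panel}
4. divider@(1, -1) [+x clear] — {back_panel, cam, divider, side_panel}
5. drawer_front@(1, -2) [+x clear] — {back_panel, cam, divider, drawer_front, side_panel}
6. foot@(1, 0) [+x clear] — {back_panel, cam, divider, drawer_front, foot, side_panel}

side_panel; back_panel; cam; divider; drawer_front; foot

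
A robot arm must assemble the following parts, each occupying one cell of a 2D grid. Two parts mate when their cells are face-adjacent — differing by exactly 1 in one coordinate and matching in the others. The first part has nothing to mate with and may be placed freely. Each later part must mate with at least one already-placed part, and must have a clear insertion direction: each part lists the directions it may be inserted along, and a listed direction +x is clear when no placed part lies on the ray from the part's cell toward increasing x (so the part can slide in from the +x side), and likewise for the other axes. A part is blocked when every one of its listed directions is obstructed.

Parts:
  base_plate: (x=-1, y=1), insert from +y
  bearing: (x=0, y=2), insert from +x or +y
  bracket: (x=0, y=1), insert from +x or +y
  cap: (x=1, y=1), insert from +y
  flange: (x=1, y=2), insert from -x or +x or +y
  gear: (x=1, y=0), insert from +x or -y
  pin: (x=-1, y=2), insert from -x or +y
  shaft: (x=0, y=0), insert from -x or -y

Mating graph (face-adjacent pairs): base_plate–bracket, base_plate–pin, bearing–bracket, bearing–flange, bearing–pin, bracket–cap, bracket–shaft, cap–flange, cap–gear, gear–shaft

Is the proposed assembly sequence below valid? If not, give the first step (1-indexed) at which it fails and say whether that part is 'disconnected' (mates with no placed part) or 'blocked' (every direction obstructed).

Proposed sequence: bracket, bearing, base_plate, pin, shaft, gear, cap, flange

1. bracket@(0, 1) [+x clear] — {bracket}
2. bearing@(0, 2) [+x clear] — {bearing, bracket}
3. base_plate@(-1, 1) [+y clear] — {base_plate, bearing, bracket}
4. pin@(-1, 2) [-x clear] — {base_plate, bearing, bracket, pin}
5. shaft@(0, 0) [-x clear] — {base_plate, bearing, bracket, pin, shaft}
6. gear@(1, 0) [+x clear] — {base_plate, bearing, bracket, gear, pin, shaft}
7. cap@(1, 1) [+y clear] — {base_plate, bearing, bracket, cap, gear, pin, shaft}
8. flange@(1, 2) [+x clear] — {base_plate, bearing, bracket, cap, flange, gear, pin, shaft}

Valid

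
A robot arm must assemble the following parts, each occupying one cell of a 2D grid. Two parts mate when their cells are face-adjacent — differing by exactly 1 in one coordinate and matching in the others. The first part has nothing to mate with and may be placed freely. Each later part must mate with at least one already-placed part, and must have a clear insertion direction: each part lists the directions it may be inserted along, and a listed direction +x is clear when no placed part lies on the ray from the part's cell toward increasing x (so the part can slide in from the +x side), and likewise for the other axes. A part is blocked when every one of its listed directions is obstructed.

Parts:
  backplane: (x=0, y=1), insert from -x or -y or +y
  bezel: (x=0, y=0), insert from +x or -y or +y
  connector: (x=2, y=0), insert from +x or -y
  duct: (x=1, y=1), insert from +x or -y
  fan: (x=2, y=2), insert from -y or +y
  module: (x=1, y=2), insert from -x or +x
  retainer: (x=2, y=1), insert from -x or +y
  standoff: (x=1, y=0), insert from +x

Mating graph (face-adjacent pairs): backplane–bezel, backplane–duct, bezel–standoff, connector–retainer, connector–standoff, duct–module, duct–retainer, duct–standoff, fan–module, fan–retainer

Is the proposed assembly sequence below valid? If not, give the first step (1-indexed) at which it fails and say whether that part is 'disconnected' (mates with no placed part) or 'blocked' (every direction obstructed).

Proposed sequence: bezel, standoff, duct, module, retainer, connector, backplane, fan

1. bezel@(0, 0) [+x clear] — {bezel}
2. standoff@(1, 0) [+x clear] — {bezel, standoff}
3. duct@(1, 1) [+x clear] — {bezel, duct, standoff}
4. module@(1, 2) [-x clear] — {bezel, duct, module, standoff}
5. retainer@(2, 1) [+y clear] — {bezel, duct, module, retainer, standoff}
6. connector@(2, 0) [+x clear] — {bezel, connector, duct, module, retainer, standoff}
7. backplane@(0, 1) [-x clear] — {backplane, bezel, connector, duct, module, retainer, standoff}
8. fan@(2, 2) [+y clear] — {backplane, bezel, connector, duct, fan, module, retainer, standoff}

Valid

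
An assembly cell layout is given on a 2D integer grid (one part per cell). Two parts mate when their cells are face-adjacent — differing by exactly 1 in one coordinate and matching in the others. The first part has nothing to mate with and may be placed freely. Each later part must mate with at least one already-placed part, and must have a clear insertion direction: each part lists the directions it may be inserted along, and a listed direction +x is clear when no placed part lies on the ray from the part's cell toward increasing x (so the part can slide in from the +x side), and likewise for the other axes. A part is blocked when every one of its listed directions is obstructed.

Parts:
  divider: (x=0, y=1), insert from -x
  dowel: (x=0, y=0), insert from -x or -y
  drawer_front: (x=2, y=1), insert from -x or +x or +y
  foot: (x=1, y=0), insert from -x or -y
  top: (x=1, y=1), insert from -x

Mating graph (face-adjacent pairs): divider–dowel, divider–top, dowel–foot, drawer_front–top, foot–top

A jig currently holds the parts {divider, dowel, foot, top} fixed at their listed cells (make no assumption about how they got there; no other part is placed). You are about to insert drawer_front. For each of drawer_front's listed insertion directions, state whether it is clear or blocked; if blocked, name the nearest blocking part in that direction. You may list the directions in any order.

-x: nearest on ray is top@(1, 1) ⇒ blocked
+x: ray from drawer_front(2, 1) has no placed part ⇒ clear
+y: ray from drawer_front(2, 1) has no placed part ⇒ clear

+x: clear; +y: clear; -x: blocked by top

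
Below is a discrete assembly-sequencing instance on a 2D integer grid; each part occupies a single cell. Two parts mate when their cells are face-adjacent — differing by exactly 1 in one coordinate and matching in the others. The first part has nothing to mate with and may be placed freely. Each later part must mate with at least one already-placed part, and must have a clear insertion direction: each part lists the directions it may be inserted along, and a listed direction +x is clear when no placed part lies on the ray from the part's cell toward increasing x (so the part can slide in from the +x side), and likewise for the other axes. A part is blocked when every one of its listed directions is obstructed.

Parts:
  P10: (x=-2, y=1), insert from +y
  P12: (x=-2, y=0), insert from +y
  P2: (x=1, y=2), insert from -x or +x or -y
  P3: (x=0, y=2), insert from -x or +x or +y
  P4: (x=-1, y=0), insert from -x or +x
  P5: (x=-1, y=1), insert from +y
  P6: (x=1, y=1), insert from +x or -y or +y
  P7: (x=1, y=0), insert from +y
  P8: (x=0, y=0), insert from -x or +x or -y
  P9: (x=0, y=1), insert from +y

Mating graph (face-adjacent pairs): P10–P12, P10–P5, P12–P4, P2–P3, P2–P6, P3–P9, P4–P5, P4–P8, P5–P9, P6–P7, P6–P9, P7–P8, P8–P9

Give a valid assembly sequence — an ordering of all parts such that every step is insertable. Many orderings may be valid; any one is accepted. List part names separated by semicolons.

1. P7@(1, 0) [+y clear] — {P7}
2. P6@(1, 1) [+x clear] — {P6, P7}
3. P2@(1, 2) [-x clear] — {P2, P6, P7}
4. P8@(0, 0) [-x clear] — {P2, P6, P7, P8}
5. P4@(-1, 0) [-x clear] — {P2, P4, P6, P7, P8}
6. P5@(-1, 1) [+y clear] — {P2, P4, P5, P6, P7, P8}
7. P9@(0, 1) [+y clear] — {P2, P4, P5, P6, P7, P8, P9}
8. P3@(0, 2) [-x clear] — {P2, P3, P4, P5, P6, P7, P8, P9}
9. P12@(-2, 0) [+y clear] — {P12, P2, P3, P4, P5, P6, P7, P8, P9}
10. P10@(-2, 1) [+y clear] — {P10, P12, P2, P3, P4, P5, P6, P7, P8, P9}

P7; P6; P2; P8; P4; P5; P9; P3; P12; P10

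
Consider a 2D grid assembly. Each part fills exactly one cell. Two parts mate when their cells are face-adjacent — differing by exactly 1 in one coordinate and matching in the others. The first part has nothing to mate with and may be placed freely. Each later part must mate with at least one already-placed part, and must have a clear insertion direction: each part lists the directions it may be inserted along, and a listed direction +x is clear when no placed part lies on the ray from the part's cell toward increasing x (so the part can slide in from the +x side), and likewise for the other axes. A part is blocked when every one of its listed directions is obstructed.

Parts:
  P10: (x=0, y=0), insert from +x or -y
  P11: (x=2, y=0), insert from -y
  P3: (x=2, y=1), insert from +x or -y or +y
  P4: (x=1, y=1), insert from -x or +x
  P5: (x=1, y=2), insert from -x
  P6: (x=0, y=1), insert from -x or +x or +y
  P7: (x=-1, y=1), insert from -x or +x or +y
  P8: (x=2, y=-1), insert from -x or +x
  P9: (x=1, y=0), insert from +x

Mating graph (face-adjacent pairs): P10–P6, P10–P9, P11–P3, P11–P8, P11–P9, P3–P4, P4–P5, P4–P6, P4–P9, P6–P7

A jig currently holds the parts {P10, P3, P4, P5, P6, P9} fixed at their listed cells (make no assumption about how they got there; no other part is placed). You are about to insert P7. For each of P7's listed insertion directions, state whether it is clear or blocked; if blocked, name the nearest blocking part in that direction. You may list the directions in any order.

+x: blocked by P6; +y: clear; -x: clear

-x: ray from P7(-1, 1) has no placed part ⇒ clear
+x: nearest on ray is P6@(0, 1) ⇒ blocked
+y: ray from P7(-1, 1) has no placed part ⇒ clear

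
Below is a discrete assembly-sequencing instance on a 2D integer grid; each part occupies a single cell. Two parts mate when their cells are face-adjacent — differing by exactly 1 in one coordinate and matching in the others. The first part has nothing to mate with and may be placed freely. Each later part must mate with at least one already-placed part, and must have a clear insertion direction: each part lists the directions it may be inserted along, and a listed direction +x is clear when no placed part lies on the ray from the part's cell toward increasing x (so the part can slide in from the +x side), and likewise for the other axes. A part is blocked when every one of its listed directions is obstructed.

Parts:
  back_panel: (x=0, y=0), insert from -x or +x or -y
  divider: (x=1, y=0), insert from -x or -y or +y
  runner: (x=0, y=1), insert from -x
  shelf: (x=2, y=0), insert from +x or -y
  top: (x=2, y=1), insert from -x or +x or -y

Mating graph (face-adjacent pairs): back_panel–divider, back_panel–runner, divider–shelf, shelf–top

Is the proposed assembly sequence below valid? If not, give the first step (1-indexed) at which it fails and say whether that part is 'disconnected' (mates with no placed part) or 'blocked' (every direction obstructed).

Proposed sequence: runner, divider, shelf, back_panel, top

1. runner@(0, 1) [-x clear] — {runner}
2. divider@(1, 0) — no placed neighbour ⇒ disconnected

Invalid at step 2 (disconnected)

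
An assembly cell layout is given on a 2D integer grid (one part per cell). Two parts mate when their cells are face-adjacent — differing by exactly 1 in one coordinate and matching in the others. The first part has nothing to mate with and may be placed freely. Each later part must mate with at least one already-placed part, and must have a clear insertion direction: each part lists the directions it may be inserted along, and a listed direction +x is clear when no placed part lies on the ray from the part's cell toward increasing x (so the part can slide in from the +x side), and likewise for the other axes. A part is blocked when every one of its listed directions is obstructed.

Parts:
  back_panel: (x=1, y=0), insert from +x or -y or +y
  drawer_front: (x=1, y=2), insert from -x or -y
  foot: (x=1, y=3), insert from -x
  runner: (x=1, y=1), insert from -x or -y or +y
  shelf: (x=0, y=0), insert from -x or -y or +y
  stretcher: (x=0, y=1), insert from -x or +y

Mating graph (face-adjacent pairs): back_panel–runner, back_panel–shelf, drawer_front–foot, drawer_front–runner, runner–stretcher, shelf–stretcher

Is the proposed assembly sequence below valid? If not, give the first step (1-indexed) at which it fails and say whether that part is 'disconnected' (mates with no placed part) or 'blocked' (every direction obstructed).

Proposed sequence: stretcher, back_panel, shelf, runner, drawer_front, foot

1. stretcher@(0, 1) [-x clear] — {stretcher}
2. back_panel@(1, 0) — no placed neighbour ⇒ disconnected

Invalid at step 2 (disconnected)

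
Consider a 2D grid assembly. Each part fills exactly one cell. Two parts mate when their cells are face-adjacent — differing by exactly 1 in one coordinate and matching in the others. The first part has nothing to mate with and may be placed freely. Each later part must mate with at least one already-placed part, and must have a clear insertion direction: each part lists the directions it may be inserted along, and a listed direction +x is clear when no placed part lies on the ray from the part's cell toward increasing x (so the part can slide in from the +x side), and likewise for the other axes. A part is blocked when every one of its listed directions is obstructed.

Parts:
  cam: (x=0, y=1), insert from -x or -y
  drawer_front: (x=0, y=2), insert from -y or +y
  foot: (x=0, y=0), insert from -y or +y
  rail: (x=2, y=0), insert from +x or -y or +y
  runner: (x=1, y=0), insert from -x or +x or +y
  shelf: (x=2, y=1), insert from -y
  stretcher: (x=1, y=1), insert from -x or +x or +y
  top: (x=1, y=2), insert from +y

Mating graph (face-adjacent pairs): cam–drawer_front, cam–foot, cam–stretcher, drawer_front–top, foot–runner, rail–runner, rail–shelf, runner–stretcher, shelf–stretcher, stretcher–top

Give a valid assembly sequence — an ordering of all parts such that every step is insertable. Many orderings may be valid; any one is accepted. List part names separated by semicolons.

1. cam@(0, 1) [-x clear] — {cam}
2. drawer_front@(0, 2) [+y clear] — {cam, drawer_front}
3. stretcher@(1, 1) [+x clear] — {cam, drawer_front, stretcher}
4. runner@(1, 0) [-x clear] — {cam, drawer_front, runner, stretcher}
5. shelf@(2, 1) [-y clear] — {cam, drawer_front, runner, shelf, stretcher}
6. rail@(2, 0) [+x clear] — {cam, drawer_front, rail, runner, shelf, stretcher}
7. top@(1, 2) [+y clear] — {cam, drawer_front, rail, runner, shelf, stretcher, top}
8. foot@(0, 0) [-y clear] — {cam, drawer_front, foot, rail, runner, shelf, stretcher, top}

cam; drawer_front; stretcher; runner; shelf; rail; top; foot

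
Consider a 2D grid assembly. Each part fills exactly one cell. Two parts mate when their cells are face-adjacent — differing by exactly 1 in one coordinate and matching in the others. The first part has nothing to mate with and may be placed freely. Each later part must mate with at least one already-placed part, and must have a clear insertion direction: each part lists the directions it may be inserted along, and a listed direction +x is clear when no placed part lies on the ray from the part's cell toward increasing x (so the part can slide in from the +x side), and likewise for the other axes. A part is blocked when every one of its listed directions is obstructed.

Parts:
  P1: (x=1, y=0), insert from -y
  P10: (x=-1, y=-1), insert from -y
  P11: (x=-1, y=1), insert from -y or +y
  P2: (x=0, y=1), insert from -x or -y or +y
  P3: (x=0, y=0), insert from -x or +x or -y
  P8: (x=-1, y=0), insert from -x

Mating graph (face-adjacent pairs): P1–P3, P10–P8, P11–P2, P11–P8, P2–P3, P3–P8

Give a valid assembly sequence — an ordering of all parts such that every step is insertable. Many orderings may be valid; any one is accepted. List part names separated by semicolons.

P11; P8; P10; P3; P1; P2

1. P11@(-1, 1) [-y clear] — {P11}
2. P8@(-1, 0) [-x clear] — {P11, P8}
3. P10@(-1, -1) [-y clear] — {P10, P11, P8}
4. P3@(0, 0) [+x clear] — {P10, P11, P3, P8}
5. P1@(1, 0) [-y clear] — {P1, P10, P11, P3, P8}
6. P2@(0, 1) [+y clear] — {P1, P10, P11, P2, P3, P8}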